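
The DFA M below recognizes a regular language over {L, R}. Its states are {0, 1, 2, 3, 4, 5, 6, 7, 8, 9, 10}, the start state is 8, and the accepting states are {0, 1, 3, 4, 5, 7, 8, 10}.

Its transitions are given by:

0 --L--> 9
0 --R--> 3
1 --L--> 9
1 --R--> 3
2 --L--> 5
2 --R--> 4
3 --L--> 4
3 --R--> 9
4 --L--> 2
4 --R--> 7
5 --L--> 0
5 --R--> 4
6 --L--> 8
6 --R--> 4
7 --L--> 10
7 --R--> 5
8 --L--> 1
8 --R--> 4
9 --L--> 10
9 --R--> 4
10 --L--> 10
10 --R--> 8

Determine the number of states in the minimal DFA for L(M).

First remove the unreachable states {6}; 10 states remain.
Start with accepting vs non-accepting: {0,1,3,4,5,7,8,10} | {2,9}.
Split {0,1,3,4,5,7,8,10} by δ(·,L) → {3,5,7,8,10} and {0,1,4}.
On input L, block {3,5,7,8,10} splits into {3,5,8} and {7,10}.
On input R, block {3,5,8} splits into {5,8} and {3}.
Refine {2,9} on symbol L: members go to different blocks, giving {2} and {9}.
On input L, block {0,1,4} splits into {0,1} and {4}.
No further refinement is possible. Final partition (7 blocks): {5,8} | {2} | {0,1} | {7,10} | {3} | {9} | {4}.

7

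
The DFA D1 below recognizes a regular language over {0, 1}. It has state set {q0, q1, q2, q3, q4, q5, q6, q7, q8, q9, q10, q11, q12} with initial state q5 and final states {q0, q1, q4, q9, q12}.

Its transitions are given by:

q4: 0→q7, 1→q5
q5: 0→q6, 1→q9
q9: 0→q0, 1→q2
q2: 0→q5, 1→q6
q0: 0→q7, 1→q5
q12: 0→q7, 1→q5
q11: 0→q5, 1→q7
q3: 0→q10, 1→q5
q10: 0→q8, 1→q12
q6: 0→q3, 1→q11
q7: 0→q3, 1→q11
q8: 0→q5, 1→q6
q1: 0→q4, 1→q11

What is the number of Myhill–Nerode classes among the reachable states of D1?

7

First remove the unreachable states {q1,q4}; 11 states remain.
Initial partition by acceptance: {q0,q9,q12} | {q2,q3,q5,q6,q7,q8,q10,q11}.
Split {q0,q9,q12} by δ(·,0) → {q0,q12} and {q9}.
Refine {q2,q3,q5,q6,q7,q8,q10,q11} on symbol 1: members go to different blocks, giving {q2,q3,q6,q7,q8,q11} and {q5} and {q10}.
On input 0, block {q2,q3,q6,q7,q8,q11} splits into {q2,q8,q11} and {q6,q7} and {q3}.
Stable partition: {q0,q12} | {q2,q8,q11} | {q9} | {q5} | {q10} | {q6,q7} | {q3} — 7 equivalence classes.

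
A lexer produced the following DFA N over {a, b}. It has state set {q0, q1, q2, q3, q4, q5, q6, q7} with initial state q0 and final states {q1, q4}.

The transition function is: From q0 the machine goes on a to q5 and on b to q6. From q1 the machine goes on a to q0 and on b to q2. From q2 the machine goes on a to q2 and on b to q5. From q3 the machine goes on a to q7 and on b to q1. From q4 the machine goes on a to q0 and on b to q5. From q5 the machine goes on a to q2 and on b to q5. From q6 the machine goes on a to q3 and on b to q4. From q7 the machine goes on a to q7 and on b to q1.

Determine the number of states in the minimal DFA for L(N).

Every state is reachable, so we keep all 8.
Initial partition by acceptance: {q1,q4} | {q0,q2,q3,q5,q6,q7}.
Split {q0,q2,q3,q5,q6,q7} by δ(·,b) → {q0,q2,q5} and {q3,q6,q7}.
Refine {q0,q2,q5} on symbol b: members go to different blocks, giving {q2,q5} and {q0}.
No further refinement is possible. Final partition (4 blocks): {q1,q4} | {q2,q5} | {q3,q6,q7} | {q0}.

4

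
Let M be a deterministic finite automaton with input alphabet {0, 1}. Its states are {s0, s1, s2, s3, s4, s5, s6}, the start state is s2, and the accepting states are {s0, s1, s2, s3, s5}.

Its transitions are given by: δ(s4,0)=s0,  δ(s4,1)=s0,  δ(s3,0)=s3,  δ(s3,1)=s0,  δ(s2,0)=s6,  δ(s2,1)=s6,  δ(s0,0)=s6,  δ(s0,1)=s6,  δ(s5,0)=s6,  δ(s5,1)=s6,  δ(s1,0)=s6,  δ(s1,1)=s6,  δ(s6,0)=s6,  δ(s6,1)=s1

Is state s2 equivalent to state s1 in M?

First remove the unreachable states {s0,s3,s4,s5}; 3 states remain.
Initial partition by acceptance: {s1,s2} | {s6}.
Stable partition: {s1,s2} | {s6} — 2 equivalence classes.
s2 and s1 lie in the same block of the stable partition, so they are equivalent — no string distinguishes them.

Yes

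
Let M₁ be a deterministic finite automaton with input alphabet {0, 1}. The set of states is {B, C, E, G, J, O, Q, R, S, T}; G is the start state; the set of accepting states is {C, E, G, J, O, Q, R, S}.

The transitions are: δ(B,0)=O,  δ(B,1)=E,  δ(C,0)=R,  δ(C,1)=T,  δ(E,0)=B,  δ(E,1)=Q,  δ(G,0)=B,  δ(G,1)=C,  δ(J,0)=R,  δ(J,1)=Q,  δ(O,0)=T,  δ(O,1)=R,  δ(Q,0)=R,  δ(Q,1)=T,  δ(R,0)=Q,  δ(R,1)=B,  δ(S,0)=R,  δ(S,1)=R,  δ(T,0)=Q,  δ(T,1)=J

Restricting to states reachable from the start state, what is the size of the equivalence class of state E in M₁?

2

States {S} cannot be reached from the start state, so discard them.
Initial partition by acceptance: {C,E,G,J,O,Q,R} | {B,T}.
Split {C,E,G,J,O,Q,R} by δ(·,0) → {C,J,Q,R} and {E,G,O}.
Refine {C,J,Q,R} on symbol 1: members go to different blocks, giving {C,Q,R} and {J}.
Refine {B,T} on symbol 0: members go to different blocks, giving {T} and {B}.
Refine {C,Q,R} on symbol 1: members go to different blocks, giving {C,Q} and {R}.
Split {E,G,O} by δ(·,0) → {E,G} and {O}.
Stable partition: {C,Q} | {T} | {E,G} | {J} | {B} | {R} | {O} — 7 equivalence classes.
The equivalence class containing E is {E,G}, of size 2.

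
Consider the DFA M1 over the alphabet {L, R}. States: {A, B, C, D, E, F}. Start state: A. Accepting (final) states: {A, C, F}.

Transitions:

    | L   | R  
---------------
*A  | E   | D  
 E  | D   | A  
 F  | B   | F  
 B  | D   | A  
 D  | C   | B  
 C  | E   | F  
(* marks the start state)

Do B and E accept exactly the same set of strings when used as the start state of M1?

Yes

Start with accepting vs non-accepting: {A,C,F} | {B,D,E}.
On input R, block {A,C,F} splits into {C,F} and {A}.
Split {B,D,E} by δ(·,L) → {B,E} and {D}.
The partition is now stable with 4 blocks: {C,F} | {B,E} | {A} | {D}.
B and E lie in the same block of the stable partition, so they are equivalent — no string distinguishes them.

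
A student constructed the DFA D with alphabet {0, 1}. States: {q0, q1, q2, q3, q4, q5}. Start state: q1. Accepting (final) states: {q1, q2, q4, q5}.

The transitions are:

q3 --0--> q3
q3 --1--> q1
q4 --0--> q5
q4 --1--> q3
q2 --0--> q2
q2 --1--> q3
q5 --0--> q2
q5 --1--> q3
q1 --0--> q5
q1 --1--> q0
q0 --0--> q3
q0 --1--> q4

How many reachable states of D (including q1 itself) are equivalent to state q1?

Start with accepting vs non-accepting: {q1,q2,q4,q5} | {q0,q3}.
The partition is now stable with 2 blocks: {q1,q2,q4,q5} | {q0,q3}.
State q1 belongs to the block {q1,q2,q4,q5}, which has 4 states.

4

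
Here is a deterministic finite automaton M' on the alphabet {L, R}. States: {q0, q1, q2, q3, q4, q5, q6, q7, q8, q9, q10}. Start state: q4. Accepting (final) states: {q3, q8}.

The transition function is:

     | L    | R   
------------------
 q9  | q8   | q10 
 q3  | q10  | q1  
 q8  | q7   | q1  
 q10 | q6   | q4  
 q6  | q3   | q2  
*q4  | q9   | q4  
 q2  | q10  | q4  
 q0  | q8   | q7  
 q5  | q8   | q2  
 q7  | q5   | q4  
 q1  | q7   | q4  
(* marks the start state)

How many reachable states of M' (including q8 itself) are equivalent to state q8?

2

Reachable states from the start: {q1,q2,q3,q4,q5,q6,q7,q8,q9,q10}. Unreachable: {q0} — drop them.
P0 = {q3,q8} | {q1,q2,q4,q5,q6,q7,q9,q10}.
Refine {q1,q2,q4,q5,q6,q7,q9,q10} on symbol L: members go to different blocks, giving {q1,q2,q4,q7,q10} and {q5,q6,q9}.
Split {q1,q2,q4,q7,q10} by δ(·,L) → {q4,q7,q10} and {q1,q2}.
On input R, block {q5,q6,q9} splits into {q5,q6} and {q9}.
Refine {q4,q7,q10} on symbol L: members go to different blocks, giving {q7,q10} and {q4}.
Stable partition: {q3,q8} | {q7,q10} | {q5,q6} | {q1,q2} | {q9} | {q4} — 6 equivalence classes.
The equivalence class containing q8 is {q3,q8}, of size 2.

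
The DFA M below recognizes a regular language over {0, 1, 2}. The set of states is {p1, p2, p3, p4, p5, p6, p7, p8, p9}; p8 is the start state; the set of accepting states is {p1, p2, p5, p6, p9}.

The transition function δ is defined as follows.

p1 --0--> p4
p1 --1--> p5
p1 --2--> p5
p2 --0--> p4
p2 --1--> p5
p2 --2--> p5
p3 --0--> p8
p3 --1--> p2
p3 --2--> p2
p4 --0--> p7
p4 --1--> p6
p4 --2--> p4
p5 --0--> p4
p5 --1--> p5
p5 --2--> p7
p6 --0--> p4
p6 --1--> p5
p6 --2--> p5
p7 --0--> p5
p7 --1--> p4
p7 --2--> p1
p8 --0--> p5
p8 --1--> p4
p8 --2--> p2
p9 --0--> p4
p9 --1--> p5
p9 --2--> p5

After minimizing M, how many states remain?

First remove the unreachable states {p3,p9}; 7 states remain.
P0 = {p1,p2,p5,p6} | {p4,p7,p8}.
On input 2, block {p1,p2,p5,p6} splits into {p1,p2,p6} and {p5}.
Split {p4,p7,p8} by δ(·,0) → {p7,p8} and {p4}.
The partition is now stable with 4 blocks: {p1,p2,p6} | {p7,p8} | {p5} | {p4}.

4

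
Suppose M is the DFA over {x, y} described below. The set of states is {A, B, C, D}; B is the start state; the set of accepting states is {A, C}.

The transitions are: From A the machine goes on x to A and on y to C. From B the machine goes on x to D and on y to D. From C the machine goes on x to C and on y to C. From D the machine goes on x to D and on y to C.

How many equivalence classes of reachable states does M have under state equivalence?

First remove the unreachable states {A}; 3 states remain.
P0 = {C} | {B,D}.
Split {B,D} by δ(·,y) → {B} and {D}.
The partition is now stable with 3 blocks: {C} | {B} | {D}.

3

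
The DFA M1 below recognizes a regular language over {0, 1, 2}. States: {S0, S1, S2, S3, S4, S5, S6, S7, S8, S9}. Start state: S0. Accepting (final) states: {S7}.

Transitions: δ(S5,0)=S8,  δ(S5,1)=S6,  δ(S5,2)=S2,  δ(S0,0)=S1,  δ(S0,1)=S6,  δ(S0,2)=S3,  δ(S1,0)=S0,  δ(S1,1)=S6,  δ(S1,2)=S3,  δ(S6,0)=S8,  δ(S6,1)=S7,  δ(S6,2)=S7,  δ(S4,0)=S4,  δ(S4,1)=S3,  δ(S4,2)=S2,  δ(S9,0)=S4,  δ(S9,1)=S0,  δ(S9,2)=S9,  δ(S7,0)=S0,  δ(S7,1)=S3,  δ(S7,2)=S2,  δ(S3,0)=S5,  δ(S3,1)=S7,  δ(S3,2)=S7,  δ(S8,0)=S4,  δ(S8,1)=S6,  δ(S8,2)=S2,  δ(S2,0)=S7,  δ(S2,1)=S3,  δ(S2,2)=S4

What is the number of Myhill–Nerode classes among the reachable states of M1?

Reachable states from the start: {S0,S1,S2,S3,S4,S5,S6,S7,S8}. Unreachable: {S9} — drop them.
Initial partition by acceptance: {S7} | {S0,S1,S2,S3,S4,S5,S6,S8}.
Refine {S0,S1,S2,S3,S4,S5,S6,S8} on symbol 0: members go to different blocks, giving {S0,S1,S3,S4,S5,S6,S8} and {S2}.
Refine {S0,S1,S3,S4,S5,S6,S8} on symbol 1: members go to different blocks, giving {S0,S1,S4,S5,S8} and {S3,S6}.
Refine {S0,S1,S4,S5,S8} on symbol 2: members go to different blocks, giving {S4,S5,S8} and {S0,S1}.
The partition is now stable with 5 blocks: {S7} | {S4,S5,S8} | {S2} | {S3,S6} | {S0,S1}.

5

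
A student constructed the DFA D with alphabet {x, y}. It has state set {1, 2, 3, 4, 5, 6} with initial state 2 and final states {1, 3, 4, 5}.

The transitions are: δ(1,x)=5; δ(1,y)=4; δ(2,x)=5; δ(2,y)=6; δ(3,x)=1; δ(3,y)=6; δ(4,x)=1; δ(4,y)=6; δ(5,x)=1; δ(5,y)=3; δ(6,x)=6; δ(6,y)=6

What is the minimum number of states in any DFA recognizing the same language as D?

Every state is reachable, so we keep all 6.
Initial partition by acceptance: {1,3,4,5} | {2,6}.
Refine {1,3,4,5} on symbol y: members go to different blocks, giving {1,5} and {3,4}.
Split {2,6} by δ(·,x) → {2} and {6}.
Stable partition: {1,5} | {2} | {3,4} | {6} — 4 equivalence classes.

4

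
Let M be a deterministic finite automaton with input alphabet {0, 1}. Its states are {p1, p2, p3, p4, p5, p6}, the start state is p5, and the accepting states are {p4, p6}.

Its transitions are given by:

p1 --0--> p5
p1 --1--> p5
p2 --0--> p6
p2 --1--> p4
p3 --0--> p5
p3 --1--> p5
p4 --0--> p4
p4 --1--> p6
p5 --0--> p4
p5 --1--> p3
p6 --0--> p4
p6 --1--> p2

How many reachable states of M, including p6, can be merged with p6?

Reachable states from the start: {p2,p3,p4,p5,p6}. Unreachable: {p1} — drop them.
Initial partition by acceptance: {p4,p6} | {p2,p3,p5}.
Split {p4,p6} by δ(·,1) → {p4} and {p6}.
Split {p2,p3,p5} by δ(·,0) → {p2} and {p3} and {p5}.
No further refinement is possible. Final partition (5 blocks): {p4} | {p2} | {p6} | {p3} | {p5}.
The equivalence class containing p6 is {p6}, of size 1.

1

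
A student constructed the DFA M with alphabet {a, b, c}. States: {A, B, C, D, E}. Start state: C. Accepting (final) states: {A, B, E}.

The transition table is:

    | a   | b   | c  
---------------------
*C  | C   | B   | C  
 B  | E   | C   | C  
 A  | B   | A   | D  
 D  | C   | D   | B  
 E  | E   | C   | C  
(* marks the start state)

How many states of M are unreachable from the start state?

2

Starting at C and following transitions, the reachable set is {B, C, E}. That leaves A, D unreachable — 2 in total.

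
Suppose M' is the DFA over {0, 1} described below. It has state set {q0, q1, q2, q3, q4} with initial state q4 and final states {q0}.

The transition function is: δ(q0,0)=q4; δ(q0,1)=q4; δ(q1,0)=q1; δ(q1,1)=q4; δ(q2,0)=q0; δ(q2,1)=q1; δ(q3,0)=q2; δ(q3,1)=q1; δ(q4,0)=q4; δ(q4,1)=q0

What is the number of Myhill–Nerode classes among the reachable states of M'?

2

Reachable states from the start: {q0,q4}. Unreachable: {q1,q2,q3} — drop them.
Start with accepting vs non-accepting: {q0} | {q4}.
Stable partition: {q0} | {q4} — 2 equivalence classes.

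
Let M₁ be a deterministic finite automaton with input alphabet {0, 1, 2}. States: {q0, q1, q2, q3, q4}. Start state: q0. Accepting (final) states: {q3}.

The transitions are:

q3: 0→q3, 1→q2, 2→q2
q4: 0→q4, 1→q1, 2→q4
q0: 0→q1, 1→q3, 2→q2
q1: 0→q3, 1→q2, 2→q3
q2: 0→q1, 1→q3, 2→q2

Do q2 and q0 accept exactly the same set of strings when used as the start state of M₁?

Yes

First remove the unreachable states {q4}; 4 states remain.
Start with accepting vs non-accepting: {q3} | {q0,q1,q2}.
Split {q0,q1,q2} by δ(·,0) → {q0,q2} and {q1}.
The partition is now stable with 3 blocks: {q3} | {q0,q2} | {q1}.
q2 and q0 lie in the same block of the stable partition, so they are equivalent — no string distinguishes them.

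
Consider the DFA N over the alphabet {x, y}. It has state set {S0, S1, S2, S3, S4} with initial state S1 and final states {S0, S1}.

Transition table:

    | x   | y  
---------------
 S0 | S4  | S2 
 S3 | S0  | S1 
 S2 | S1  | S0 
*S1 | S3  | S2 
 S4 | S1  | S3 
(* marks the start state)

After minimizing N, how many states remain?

5

All states are reachable from the start state.
Start with accepting vs non-accepting: {S0,S1} | {S2,S3,S4}.
On input y, block {S2,S3,S4} splits into {S2,S3} and {S4}.
On input x, block {S0,S1} splits into {S0} and {S1}.
Split {S2,S3} by δ(·,x) → {S2} and {S3}.
Stable partition: {S0} | {S2} | {S4} | {S1} | {S3} — 5 equivalence classes.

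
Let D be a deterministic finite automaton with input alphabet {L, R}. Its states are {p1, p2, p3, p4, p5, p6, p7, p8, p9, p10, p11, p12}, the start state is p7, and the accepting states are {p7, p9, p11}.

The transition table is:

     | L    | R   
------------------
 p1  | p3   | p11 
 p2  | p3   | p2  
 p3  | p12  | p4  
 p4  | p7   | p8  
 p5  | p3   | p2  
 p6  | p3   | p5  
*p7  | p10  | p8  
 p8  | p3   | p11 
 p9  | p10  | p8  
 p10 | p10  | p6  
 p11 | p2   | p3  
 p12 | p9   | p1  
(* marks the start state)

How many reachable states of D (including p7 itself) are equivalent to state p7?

2

Every state is reachable, so we keep all 12.
Initial partition by acceptance: {p7,p9,p11} | {p1,p2,p3,p4,p5,p6,p8,p10,p12}.
Refine {p1,p2,p3,p4,p5,p6,p8,p10,p12} on symbol L: members go to different blocks, giving {p1,p2,p3,p5,p6,p8,p10} and {p4,p12}.
Split {p1,p2,p3,p5,p6,p8,p10} by δ(·,L) → {p1,p2,p5,p6,p8,p10} and {p3}.
Refine {p7,p9,p11} on symbol R: members go to different blocks, giving {p7,p9} and {p11}.
Refine {p1,p2,p5,p6,p8,p10} on symbol L: members go to different blocks, giving {p1,p2,p5,p6,p8} and {p10}.
On input R, block {p1,p2,p5,p6,p8} splits into {p2,p5,p6} and {p1,p8}.
The partition is now stable with 7 blocks: {p7,p9} | {p2,p5,p6} | {p4,p12} | {p3} | {p11} | {p10} | {p1,p8}.
State p7 belongs to the block {p7,p9}, which has 2 states.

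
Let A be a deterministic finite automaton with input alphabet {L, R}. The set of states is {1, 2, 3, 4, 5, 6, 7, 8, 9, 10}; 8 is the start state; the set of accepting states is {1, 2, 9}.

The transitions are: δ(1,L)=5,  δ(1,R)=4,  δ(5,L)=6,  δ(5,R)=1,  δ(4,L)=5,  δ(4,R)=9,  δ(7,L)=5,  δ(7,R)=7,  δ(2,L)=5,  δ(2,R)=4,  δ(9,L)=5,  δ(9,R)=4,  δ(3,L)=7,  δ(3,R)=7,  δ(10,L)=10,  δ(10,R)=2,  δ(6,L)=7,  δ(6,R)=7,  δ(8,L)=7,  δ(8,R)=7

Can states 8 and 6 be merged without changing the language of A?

First remove the unreachable states {2,3,10}; 7 states remain.
Start with accepting vs non-accepting: {1,9} | {4,5,6,7,8}.
On input R, block {4,5,6,7,8} splits into {6,7,8} and {4,5}.
Refine {6,7,8} on symbol L: members go to different blocks, giving {6,8} and {7}.
On input L, block {4,5} splits into {4} and {5}.
No further refinement is possible. Final partition (5 blocks): {1,9} | {6,8} | {4} | {7} | {5}.
8 and 6 lie in the same block of the stable partition, so they are equivalent — no string distinguishes them.

Yes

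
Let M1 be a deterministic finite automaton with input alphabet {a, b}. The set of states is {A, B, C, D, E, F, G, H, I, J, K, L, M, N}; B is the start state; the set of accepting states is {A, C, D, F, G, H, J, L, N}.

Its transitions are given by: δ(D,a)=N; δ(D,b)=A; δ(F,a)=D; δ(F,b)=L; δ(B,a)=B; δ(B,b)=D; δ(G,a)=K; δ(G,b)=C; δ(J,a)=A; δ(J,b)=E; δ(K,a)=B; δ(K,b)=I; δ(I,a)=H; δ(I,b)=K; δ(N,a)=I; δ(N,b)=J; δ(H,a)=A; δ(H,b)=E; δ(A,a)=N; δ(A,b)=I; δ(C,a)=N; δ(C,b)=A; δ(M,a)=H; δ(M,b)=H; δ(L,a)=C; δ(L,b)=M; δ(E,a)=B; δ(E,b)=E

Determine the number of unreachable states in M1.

5

No path from B leads to C, F, G, L, M; the other 9 states are all reachable.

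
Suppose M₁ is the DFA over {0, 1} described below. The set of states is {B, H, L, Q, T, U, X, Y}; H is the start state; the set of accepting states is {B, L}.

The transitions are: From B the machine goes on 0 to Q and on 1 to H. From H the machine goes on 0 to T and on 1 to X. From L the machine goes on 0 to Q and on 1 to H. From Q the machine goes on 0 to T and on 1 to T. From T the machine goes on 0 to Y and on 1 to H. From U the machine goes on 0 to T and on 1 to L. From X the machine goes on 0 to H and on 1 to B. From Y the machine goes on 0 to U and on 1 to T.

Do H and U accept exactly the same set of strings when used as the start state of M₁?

No

Every state is reachable, so we keep all 8.
P0 = {B,L} | {H,Q,T,U,X,Y}.
Split {H,Q,T,U,X,Y} by δ(·,1) → {H,Q,T,Y} and {U,X}.
Refine {H,Q,T,Y} on symbol 0: members go to different blocks, giving {H,Q,T} and {Y}.
On input 0, block {H,Q,T} splits into {H,Q} and {T}.
On input 1, block {H,Q} splits into {H} and {Q}.
Split {U,X} by δ(·,0) → {X} and {U}.
Stable partition: {B,L} | {H} | {X} | {Y} | {T} | {Q} | {U} — 7 equivalence classes.
H and U end up in different blocks, so they are distinguishable. For instance, the string '1' is accepted from only U.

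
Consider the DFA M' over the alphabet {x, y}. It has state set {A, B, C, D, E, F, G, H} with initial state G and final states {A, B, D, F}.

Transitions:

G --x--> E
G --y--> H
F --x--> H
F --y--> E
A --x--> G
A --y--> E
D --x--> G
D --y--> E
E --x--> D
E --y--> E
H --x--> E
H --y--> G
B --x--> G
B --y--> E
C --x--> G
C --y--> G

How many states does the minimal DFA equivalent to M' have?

Reachable states from the start: {D,E,G,H}. Unreachable: {A,B,C,F} — drop them.
P0 = {D} | {E,G,H}.
Refine {E,G,H} on symbol x: members go to different blocks, giving {G,H} and {E}.
The partition is now stable with 3 blocks: {D} | {G,H} | {E}.

3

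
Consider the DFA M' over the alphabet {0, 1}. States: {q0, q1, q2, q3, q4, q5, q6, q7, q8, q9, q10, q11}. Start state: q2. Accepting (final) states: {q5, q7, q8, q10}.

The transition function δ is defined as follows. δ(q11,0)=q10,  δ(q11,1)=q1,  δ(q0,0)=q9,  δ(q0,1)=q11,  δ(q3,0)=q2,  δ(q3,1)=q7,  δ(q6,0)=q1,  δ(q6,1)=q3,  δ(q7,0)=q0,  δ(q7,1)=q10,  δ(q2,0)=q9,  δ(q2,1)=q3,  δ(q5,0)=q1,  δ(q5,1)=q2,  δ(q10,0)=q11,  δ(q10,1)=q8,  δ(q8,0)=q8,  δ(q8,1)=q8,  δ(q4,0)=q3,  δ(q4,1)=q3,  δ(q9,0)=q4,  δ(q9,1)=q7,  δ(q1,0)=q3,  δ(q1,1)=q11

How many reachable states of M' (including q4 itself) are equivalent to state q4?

Reachable states from the start: {q0,q1,q2,q3,q4,q7,q8,q9,q10,q11}. Unreachable: {q5,q6} — drop them.
Start with accepting vs non-accepting: {q7,q8,q10} | {q0,q1,q2,q3,q4,q9,q11}.
Refine {q7,q8,q10} on symbol 0: members go to different blocks, giving {q7,q10} and {q8}.
Refine {q7,q10} on symbol 1: members go to different blocks, giving {q7} and {q10}.
On input 0, block {q0,q1,q2,q3,q4,q9,q11} splits into {q0,q1,q2,q3,q4,q9} and {q11}.
Split {q0,q1,q2,q3,q4,q9} by δ(·,1) → {q0,q1} and {q2,q4} and {q3,q9}.
The partition is now stable with 7 blocks: {q7} | {q0,q1} | {q8} | {q10} | {q11} | {q2,q4} | {q3,q9}.
The equivalence class containing q4 is {q2,q4}, of size 2.

2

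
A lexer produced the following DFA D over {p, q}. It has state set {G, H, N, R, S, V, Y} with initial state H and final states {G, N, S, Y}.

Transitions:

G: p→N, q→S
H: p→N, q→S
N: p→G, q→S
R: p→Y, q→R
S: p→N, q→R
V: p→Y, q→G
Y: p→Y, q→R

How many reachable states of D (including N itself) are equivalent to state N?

First remove the unreachable states {V}; 6 states remain.
Start with accepting vs non-accepting: {G,N,S,Y} | {H,R}.
Refine {G,N,S,Y} on symbol q: members go to different blocks, giving {S,Y} and {G,N}.
Refine {S,Y} on symbol p: members go to different blocks, giving {Y} and {S}.
Split {H,R} by δ(·,p) → {H} and {R}.
No further refinement is possible. Final partition (5 blocks): {Y} | {H} | {G,N} | {S} | {R}.
State N belongs to the block {G,N}, which has 2 states.

2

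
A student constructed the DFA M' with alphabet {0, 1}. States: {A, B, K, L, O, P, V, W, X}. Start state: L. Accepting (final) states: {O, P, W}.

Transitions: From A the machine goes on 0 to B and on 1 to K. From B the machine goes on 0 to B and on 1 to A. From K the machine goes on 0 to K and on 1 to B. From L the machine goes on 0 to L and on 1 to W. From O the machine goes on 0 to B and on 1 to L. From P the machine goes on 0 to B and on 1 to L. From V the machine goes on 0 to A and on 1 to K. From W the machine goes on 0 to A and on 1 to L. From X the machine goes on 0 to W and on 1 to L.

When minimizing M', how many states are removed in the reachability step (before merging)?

BFS from L reaches {A, B, K, L, W}; the 4 state(s) O, P, V, X are never visited.

4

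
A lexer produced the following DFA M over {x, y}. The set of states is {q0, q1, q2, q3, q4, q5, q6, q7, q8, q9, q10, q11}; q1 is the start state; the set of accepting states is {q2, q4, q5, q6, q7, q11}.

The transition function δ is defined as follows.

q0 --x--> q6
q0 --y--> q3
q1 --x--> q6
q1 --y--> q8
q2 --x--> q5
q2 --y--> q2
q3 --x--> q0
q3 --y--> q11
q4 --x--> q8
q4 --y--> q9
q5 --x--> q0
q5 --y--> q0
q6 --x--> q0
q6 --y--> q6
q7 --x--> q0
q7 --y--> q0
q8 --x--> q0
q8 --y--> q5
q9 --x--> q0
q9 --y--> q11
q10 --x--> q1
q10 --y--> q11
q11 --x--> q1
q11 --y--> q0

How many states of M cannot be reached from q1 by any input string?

5

Starting at q1 and following transitions, the reachable set is {q0, q1, q3, q5, q6, q8, q11}. That leaves q2, q4, q7, q9, q10 unreachable — 5 in total.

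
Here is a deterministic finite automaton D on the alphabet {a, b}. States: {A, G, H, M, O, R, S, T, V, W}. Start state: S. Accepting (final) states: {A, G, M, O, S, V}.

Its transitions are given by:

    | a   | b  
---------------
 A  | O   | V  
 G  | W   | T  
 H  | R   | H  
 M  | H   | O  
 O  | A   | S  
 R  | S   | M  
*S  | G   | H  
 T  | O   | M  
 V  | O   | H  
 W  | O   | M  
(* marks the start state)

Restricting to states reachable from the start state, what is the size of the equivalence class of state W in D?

P0 = {A,G,M,O,S,V} | {H,R,T,W}.
Split {A,G,M,O,S,V} by δ(·,a) → {A,O,S,V} and {G,M}.
Split {A,O,S,V} by δ(·,a) → {A,O,V} and {S}.
On input b, block {A,O,V} splits into {A} and {O} and {V}.
On input a, block {H,R,T,W} splits into {T,W} and {R} and {H}.
Split {G,M} by δ(·,a) → {M} and {G}.
No further refinement is possible. Final partition (9 blocks): {A} | {T,W} | {M} | {S} | {O} | {V} | {R} | {H} | {G}.
State W belongs to the block {T,W}, which has 2 states.

2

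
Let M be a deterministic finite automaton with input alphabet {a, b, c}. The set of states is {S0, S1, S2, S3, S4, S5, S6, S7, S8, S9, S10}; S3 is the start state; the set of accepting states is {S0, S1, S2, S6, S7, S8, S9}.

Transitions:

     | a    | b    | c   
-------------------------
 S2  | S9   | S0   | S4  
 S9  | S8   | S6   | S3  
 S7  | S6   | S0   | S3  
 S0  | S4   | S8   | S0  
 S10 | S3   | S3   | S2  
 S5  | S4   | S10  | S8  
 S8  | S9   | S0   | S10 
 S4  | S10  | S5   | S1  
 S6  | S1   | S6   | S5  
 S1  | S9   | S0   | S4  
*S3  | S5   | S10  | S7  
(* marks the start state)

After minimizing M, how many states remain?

All states are reachable from the start state.
P0 = {S0,S1,S2,S6,S7,S8,S9} | {S3,S4,S5,S10}.
On input a, block {S0,S1,S2,S6,S7,S8,S9} splits into {S1,S2,S6,S7,S8,S9} and {S0}.
Split {S1,S2,S6,S7,S8,S9} by δ(·,b) → {S1,S2,S7,S8} and {S6,S9}.
No further refinement is possible. Final partition (4 blocks): {S1,S2,S7,S8} | {S3,S4,S5,S10} | {S0} | {S6,S9}.

4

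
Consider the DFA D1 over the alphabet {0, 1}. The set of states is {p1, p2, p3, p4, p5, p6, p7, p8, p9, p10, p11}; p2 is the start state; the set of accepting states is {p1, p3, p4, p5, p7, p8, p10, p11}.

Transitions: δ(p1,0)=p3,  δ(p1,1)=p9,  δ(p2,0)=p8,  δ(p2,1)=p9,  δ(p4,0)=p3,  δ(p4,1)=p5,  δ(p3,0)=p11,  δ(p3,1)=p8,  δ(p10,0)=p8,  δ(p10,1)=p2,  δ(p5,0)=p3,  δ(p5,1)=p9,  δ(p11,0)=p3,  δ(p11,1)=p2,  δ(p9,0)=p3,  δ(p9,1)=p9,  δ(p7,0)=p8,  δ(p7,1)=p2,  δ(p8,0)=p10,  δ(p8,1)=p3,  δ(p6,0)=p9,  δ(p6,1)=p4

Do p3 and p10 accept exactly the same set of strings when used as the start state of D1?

First remove the unreachable states {p1,p4,p5,p6,p7}; 6 states remain.
P0 = {p3,p8,p10,p11} | {p2,p9}.
Split {p3,p8,p10,p11} by δ(·,1) → {p3,p8} and {p10,p11}.
The partition is now stable with 3 blocks: {p3,p8} | {p2,p9} | {p10,p11}.
p3 and p10 end up in different blocks, so they are distinguishable. For instance, the string '1' is accepted from only p3.

No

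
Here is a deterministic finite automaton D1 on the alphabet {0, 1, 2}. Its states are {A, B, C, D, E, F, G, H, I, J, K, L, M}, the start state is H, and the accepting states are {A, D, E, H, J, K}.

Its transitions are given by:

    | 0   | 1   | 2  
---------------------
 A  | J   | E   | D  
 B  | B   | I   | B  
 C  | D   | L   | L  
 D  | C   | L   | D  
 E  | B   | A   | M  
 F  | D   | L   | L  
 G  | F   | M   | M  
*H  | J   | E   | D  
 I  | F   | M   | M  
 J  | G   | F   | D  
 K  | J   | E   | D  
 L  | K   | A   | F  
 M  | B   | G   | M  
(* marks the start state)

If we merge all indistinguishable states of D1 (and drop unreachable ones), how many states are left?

8

Start with accepting vs non-accepting: {A,D,E,H,J,K} | {B,C,F,G,I,L,M}.
On input 0, block {A,D,E,H,J,K} splits into {A,H,K} and {D,E,J}.
Refine {B,C,F,G,I,L,M} on symbol 0: members go to different blocks, giving {B,G,I,M} and {C,F} and {L}.
Split {B,G,I,M} by δ(·,0) → {B,M} and {G,I}.
Refine {D,E,J} on symbol 0: members go to different blocks, giving {D} and {E} and {J}.
Stable partition: {A,H,K} | {B,M} | {D} | {C,F} | {L} | {G,I} | {E} | {J} — 8 equivalence classes.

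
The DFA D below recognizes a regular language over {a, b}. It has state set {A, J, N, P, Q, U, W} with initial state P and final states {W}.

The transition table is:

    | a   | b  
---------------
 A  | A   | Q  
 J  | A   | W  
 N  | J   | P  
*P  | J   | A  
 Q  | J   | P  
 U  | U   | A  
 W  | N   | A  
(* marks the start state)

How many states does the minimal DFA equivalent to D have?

Reachable states from the start: {A,J,N,P,Q,W}. Unreachable: {U} — drop them.
Start with accepting vs non-accepting: {W} | {A,J,N,P,Q}.
Split {A,J,N,P,Q} by δ(·,b) → {A,N,P,Q} and {J}.
On input a, block {A,N,P,Q} splits into {N,P,Q} and {A}.
On input b, block {N,P,Q} splits into {N,Q} and {P}.
Stable partition: {W} | {N,Q} | {J} | {A} | {P} — 5 equivalence classes.

5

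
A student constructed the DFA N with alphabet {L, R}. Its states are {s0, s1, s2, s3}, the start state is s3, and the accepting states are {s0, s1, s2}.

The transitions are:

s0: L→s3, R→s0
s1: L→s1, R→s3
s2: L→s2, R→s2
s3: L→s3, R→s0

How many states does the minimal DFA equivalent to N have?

Reachable states from the start: {s0,s3}. Unreachable: {s1,s2} — drop them.
Start with accepting vs non-accepting: {s0} | {s3}.
Stable partition: {s0} | {s3} — 2 equivalence classes.

2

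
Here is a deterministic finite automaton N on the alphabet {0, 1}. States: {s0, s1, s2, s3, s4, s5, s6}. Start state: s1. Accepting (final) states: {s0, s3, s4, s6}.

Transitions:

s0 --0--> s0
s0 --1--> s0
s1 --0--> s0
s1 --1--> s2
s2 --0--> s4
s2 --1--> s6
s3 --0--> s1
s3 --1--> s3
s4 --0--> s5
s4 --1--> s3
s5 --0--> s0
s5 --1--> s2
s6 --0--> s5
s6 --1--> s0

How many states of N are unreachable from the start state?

0

Every one of the 7 states is reachable from s1.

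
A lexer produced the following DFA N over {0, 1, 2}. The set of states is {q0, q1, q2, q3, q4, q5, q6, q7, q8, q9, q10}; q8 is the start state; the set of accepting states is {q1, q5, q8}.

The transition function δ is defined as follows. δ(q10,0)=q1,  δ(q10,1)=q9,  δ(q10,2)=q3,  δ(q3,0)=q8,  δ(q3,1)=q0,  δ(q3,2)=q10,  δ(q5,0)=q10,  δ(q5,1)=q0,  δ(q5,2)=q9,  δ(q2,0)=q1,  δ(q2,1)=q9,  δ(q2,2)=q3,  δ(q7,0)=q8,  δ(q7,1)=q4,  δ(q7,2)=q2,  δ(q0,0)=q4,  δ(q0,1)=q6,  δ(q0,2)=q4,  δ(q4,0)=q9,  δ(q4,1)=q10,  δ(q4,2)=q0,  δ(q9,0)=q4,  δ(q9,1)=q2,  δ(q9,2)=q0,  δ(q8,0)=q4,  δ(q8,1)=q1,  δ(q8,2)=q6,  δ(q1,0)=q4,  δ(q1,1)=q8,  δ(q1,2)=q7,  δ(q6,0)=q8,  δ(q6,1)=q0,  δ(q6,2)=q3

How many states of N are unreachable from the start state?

1

BFS from q8 reaches {q0, q1, q2, q3, q4, q6, q7, q8, q9, q10}; the 1 state(s) q5 are never visited.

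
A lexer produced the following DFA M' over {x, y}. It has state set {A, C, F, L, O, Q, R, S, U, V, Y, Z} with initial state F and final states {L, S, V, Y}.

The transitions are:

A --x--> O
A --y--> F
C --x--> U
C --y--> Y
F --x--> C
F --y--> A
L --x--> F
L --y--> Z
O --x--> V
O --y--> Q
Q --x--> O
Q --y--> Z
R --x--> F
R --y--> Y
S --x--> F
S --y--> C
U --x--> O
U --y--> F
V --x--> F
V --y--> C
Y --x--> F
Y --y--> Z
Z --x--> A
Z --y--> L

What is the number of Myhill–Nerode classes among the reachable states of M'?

6

First remove the unreachable states {R,S}; 10 states remain.
P0 = {L,V,Y} | {A,C,F,O,Q,U,Z}.
Refine {A,C,F,O,Q,U,Z} on symbol x: members go to different blocks, giving {A,C,F,Q,U,Z} and {O}.
Refine {A,C,F,Q,U,Z} on symbol x: members go to different blocks, giving {C,F,Z} and {A,Q,U}.
Split {C,F,Z} by δ(·,x) → {C,Z} and {F}.
Split {A,Q,U} by δ(·,y) → {A,U} and {Q}.
No further refinement is possible. Final partition (6 blocks): {L,V,Y} | {C,Z} | {O} | {A,U} | {F} | {Q}.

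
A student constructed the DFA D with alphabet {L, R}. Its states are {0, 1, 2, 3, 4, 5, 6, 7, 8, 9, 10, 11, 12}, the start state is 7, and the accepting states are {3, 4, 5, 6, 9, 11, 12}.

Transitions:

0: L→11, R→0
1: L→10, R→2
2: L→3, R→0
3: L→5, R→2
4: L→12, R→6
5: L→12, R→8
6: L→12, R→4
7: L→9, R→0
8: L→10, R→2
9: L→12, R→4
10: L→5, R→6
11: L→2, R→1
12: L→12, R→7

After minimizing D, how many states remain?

10

Every state is reachable, so we keep all 13.
Start with accepting vs non-accepting: {3,4,5,6,9,11,12} | {0,1,2,7,8,10}.
Split {3,4,5,6,9,11,12} by δ(·,L) → {3,4,5,6,9,12} and {11}.
Refine {3,4,5,6,9,12} on symbol R: members go to different blocks, giving {3,5,12} and {4,6,9}.
Refine {0,1,2,7,8,10} on symbol L: members go to different blocks, giving {1,8} and {2,10} and {0} and {7}.
Split {3,5,12} by δ(·,R) → {3} and {5} and {12}.
On input L, block {2,10} splits into {2} and {10}.
The partition is now stable with 10 blocks: {3} | {1,8} | {11} | {4,6,9} | {2} | {0} | {7} | {5} | {12} | {10}.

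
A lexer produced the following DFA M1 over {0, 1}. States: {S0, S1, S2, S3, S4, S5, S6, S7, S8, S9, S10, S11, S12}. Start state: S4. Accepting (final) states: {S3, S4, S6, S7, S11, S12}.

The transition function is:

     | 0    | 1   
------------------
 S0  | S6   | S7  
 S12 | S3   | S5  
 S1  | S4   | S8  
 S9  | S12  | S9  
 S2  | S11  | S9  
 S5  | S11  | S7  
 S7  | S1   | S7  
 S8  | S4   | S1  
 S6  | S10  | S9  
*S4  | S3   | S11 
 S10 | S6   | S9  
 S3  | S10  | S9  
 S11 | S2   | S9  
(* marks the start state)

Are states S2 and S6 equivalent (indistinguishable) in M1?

First remove the unreachable states {S0}; 12 states remain.
P0 = {S3,S4,S6,S7,S11,S12} | {S1,S2,S5,S8,S9,S10}.
Split {S3,S4,S6,S7,S11,S12} by δ(·,0) → {S3,S6,S7,S11} and {S4,S12}.
Split {S3,S6,S7,S11} by δ(·,1) → {S3,S6,S11} and {S7}.
Split {S1,S2,S5,S8,S9,S10} by δ(·,0) → {S1,S8,S9} and {S2,S5,S10}.
Refine {S4,S12} on symbol 1: members go to different blocks, giving {S4} and {S12}.
On input 0, block {S1,S8,S9} splits into {S1,S8} and {S9}.
Split {S2,S5,S10} by δ(·,1) → {S2,S10} and {S5}.
The partition is now stable with 8 blocks: {S3,S6,S11} | {S1,S8} | {S4} | {S7} | {S2,S10} | {S12} | {S9} | {S5}.
S2 and S6 end up in different blocks, so they are distinguishable. For instance, the string 'ε' is accepted from only S6.

No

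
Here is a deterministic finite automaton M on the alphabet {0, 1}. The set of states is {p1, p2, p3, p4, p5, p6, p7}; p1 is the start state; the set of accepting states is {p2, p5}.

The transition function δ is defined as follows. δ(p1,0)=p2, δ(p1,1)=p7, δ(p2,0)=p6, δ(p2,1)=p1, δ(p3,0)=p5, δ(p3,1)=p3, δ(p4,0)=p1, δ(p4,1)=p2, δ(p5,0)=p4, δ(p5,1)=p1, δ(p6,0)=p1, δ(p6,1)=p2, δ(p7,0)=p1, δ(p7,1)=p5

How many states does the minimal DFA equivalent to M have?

States {p3} cannot be reached from the start state, so discard them.
Start with accepting vs non-accepting: {p2,p5} | {p1,p4,p6,p7}.
On input 0, block {p1,p4,p6,p7} splits into {p4,p6,p7} and {p1}.
No further refinement is possible. Final partition (3 blocks): {p2,p5} | {p4,p6,p7} | {p1}.

3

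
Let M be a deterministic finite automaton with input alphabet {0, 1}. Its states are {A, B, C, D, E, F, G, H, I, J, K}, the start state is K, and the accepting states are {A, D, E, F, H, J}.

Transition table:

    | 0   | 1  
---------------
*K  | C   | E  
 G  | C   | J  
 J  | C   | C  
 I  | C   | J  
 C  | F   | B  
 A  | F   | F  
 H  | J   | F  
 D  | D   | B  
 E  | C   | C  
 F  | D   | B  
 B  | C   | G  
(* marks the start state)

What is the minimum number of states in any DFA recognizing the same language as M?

5

First remove the unreachable states {A,H,I}; 8 states remain.
P0 = {D,E,F,J} | {B,C,G,K}.
Split {D,E,F,J} by δ(·,0) → {D,F} and {E,J}.
Refine {B,C,G,K} on symbol 0: members go to different blocks, giving {B,G,K} and {C}.
Refine {B,G,K} on symbol 1: members go to different blocks, giving {G,K} and {B}.
Stable partition: {D,F} | {G,K} | {E,J} | {C} | {B} — 5 equivalence classes.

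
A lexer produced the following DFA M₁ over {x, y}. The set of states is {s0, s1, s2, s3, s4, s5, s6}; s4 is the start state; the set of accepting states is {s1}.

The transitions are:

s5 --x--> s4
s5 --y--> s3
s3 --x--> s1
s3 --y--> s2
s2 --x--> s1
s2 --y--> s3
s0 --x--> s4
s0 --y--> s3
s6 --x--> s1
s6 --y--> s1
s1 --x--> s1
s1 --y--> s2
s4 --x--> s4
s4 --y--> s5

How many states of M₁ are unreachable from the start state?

2

BFS from s4 reaches {s1, s2, s3, s4, s5}; the 2 state(s) s0, s6 are never visited.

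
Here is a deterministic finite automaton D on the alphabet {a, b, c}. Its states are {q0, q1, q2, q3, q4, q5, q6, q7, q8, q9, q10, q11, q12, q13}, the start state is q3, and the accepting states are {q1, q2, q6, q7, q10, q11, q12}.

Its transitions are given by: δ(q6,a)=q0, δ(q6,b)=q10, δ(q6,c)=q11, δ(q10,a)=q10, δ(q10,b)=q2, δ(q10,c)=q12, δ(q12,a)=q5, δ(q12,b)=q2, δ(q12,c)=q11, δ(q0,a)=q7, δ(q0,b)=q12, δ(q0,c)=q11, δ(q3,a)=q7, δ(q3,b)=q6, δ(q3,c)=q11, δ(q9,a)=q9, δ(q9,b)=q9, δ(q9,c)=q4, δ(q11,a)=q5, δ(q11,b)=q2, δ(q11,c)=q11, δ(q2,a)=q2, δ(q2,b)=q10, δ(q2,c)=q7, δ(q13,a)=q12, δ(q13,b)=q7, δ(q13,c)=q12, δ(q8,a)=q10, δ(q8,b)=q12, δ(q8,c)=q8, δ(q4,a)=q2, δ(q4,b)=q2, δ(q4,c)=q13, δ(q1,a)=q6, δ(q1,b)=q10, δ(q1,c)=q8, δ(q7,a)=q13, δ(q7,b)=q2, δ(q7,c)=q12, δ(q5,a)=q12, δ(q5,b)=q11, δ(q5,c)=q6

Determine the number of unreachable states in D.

4

BFS from q3 reaches {q0, q2, q3, q5, q6, q7, q10, q11, q12, q13}; the 4 state(s) q1, q4, q8, q9 are never visited.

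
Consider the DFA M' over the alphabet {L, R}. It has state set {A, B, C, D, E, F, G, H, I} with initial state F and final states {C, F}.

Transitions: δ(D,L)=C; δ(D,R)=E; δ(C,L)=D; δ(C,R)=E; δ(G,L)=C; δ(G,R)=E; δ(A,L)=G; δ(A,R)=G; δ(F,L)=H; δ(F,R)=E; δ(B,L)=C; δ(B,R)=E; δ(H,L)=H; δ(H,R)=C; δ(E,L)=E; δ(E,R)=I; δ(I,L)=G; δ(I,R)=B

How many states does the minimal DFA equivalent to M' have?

6

Reachable states from the start: {B,C,D,E,F,G,H,I}. Unreachable: {A} — drop them.
P0 = {C,F} | {B,D,E,G,H,I}.
On input L, block {B,D,E,G,H,I} splits into {B,D,G} and {E,H,I}.
On input L, block {C,F} splits into {C} and {F}.
Refine {E,H,I} on symbol L: members go to different blocks, giving {E,H} and {I}.
On input R, block {E,H} splits into {E} and {H}.
Stable partition: {C} | {B,D,G} | {E} | {F} | {I} | {H} — 6 equivalence classes.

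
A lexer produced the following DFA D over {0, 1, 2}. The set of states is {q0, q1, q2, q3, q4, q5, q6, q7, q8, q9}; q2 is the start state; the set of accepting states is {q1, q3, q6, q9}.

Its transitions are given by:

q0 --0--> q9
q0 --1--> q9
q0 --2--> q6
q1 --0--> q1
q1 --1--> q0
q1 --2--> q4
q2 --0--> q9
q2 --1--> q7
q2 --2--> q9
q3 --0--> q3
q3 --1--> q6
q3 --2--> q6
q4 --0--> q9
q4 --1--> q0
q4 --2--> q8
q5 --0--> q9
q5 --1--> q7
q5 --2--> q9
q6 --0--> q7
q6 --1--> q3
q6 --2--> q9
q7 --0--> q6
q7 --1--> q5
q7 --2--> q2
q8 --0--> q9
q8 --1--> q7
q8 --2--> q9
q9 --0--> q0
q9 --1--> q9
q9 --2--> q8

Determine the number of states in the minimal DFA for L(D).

6

First remove the unreachable states {q1,q4}; 8 states remain.
Initial partition by acceptance: {q3,q6,q9} | {q0,q2,q5,q7,q8}.
Refine {q3,q6,q9} on symbol 0: members go to different blocks, giving {q6,q9} and {q3}.
Split {q6,q9} by δ(·,1) → {q6} and {q9}.
Split {q0,q2,q5,q7,q8} by δ(·,0) → {q0,q2,q5,q8} and {q7}.
Refine {q0,q2,q5,q8} on symbol 1: members go to different blocks, giving {q2,q5,q8} and {q0}.
The partition is now stable with 6 blocks: {q6} | {q2,q5,q8} | {q3} | {q9} | {q7} | {q0}.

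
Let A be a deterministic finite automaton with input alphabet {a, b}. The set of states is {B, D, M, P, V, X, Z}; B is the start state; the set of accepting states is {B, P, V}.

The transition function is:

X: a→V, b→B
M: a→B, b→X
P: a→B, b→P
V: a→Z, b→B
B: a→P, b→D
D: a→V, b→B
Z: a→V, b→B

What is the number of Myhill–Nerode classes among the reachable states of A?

Reachable states from the start: {B,D,P,V,Z}. Unreachable: {M,X} — drop them.
P0 = {B,P,V} | {D,Z}.
Refine {B,P,V} on symbol a: members go to different blocks, giving {B,P} and {V}.
Split {B,P} by δ(·,b) → {B} and {P}.
The partition is now stable with 4 blocks: {B} | {D,Z} | {V} | {P}.

4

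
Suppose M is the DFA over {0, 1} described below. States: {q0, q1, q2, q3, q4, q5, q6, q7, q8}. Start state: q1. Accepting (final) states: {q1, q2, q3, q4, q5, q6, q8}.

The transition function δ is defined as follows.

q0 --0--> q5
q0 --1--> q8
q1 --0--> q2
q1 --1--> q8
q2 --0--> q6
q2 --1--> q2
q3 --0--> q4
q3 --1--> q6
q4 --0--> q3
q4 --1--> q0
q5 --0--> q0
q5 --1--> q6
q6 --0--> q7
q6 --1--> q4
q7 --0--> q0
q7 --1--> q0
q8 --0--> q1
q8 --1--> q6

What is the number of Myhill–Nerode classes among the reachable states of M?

All states are reachable from the start state.
P0 = {q1,q2,q3,q4,q5,q6,q8} | {q0,q7}.
Split {q1,q2,q3,q4,q5,q6,q8} by δ(·,0) → {q1,q2,q3,q4,q8} and {q5,q6}.
Refine {q1,q2,q3,q4,q8} on symbol 0: members go to different blocks, giving {q1,q3,q4,q8} and {q2}.
Refine {q1,q3,q4,q8} on symbol 0: members go to different blocks, giving {q3,q4,q8} and {q1}.
Refine {q3,q4,q8} on symbol 0: members go to different blocks, giving {q3,q4} and {q8}.
On input 1, block {q3,q4} splits into {q3} and {q4}.
Split {q0,q7} by δ(·,0) → {q0} and {q7}.
Split {q5,q6} by δ(·,0) → {q5} and {q6}.
No further refinement is possible. Final partition (9 blocks): {q3} | {q0} | {q5} | {q2} | {q1} | {q8} | {q4} | {q7} | {q6}.

9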